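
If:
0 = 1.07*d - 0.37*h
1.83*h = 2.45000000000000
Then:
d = 0.46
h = 1.34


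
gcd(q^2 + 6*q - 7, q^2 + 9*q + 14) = q + 7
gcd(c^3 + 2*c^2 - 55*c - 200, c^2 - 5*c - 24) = c - 8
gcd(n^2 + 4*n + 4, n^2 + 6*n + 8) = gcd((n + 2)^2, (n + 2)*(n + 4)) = n + 2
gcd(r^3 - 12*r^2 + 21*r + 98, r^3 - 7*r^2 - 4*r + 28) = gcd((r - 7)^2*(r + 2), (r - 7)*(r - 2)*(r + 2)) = r^2 - 5*r - 14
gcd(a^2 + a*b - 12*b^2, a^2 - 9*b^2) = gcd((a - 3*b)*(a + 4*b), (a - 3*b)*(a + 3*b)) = a - 3*b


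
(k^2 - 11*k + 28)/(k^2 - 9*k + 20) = (k - 7)/(k - 5)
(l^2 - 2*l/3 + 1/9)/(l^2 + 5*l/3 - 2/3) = (l - 1/3)/(l + 2)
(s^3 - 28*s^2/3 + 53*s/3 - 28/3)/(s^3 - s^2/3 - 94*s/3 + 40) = (s^2 - 8*s + 7)/(s^2 + s - 30)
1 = 1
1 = 1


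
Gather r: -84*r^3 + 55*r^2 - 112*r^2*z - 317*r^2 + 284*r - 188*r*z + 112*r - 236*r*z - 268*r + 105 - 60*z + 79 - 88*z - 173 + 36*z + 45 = -84*r^3 + r^2*(-112*z - 262) + r*(128 - 424*z) - 112*z + 56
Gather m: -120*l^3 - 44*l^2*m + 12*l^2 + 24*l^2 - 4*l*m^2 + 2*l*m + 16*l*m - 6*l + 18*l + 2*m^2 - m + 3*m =-120*l^3 + 36*l^2 + 12*l + m^2*(2 - 4*l) + m*(-44*l^2 + 18*l + 2)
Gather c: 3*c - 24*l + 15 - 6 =3*c - 24*l + 9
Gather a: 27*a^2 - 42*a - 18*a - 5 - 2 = 27*a^2 - 60*a - 7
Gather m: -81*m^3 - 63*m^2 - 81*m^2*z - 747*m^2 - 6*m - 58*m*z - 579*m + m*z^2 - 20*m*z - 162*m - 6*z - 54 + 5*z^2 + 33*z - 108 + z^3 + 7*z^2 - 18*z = -81*m^3 + m^2*(-81*z - 810) + m*(z^2 - 78*z - 747) + z^3 + 12*z^2 + 9*z - 162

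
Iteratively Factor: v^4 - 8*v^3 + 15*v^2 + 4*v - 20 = (v - 2)*(v^3 - 6*v^2 + 3*v + 10) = (v - 2)^2*(v^2 - 4*v - 5) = (v - 5)*(v - 2)^2*(v + 1)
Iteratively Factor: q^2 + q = (q + 1)*(q)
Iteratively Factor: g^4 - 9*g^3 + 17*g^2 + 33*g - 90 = (g - 5)*(g^3 - 4*g^2 - 3*g + 18) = (g - 5)*(g + 2)*(g^2 - 6*g + 9) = (g - 5)*(g - 3)*(g + 2)*(g - 3)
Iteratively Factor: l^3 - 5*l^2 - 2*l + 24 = (l + 2)*(l^2 - 7*l + 12) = (l - 3)*(l + 2)*(l - 4)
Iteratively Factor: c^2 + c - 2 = (c - 1)*(c + 2)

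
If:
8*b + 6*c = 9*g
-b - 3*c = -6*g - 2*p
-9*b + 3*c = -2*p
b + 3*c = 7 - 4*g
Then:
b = 21/127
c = 140/127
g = 112/127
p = -231/254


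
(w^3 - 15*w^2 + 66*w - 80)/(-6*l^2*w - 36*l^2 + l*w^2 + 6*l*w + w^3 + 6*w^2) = (w^3 - 15*w^2 + 66*w - 80)/(-6*l^2*w - 36*l^2 + l*w^2 + 6*l*w + w^3 + 6*w^2)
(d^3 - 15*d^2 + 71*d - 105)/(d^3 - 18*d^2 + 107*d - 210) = (d - 3)/(d - 6)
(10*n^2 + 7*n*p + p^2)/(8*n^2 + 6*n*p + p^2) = (5*n + p)/(4*n + p)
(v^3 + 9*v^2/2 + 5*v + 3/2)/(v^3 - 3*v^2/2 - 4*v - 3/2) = (v + 3)/(v - 3)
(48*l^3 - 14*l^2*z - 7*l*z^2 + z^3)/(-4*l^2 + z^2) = (-24*l^2 - 5*l*z + z^2)/(2*l + z)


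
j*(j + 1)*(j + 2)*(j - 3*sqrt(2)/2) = j^4 - 3*sqrt(2)*j^3/2 + 3*j^3 - 9*sqrt(2)*j^2/2 + 2*j^2 - 3*sqrt(2)*j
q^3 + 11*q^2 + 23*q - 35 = (q - 1)*(q + 5)*(q + 7)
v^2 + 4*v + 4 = (v + 2)^2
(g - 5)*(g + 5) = g^2 - 25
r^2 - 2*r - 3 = (r - 3)*(r + 1)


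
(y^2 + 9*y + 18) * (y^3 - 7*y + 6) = y^5 + 9*y^4 + 11*y^3 - 57*y^2 - 72*y + 108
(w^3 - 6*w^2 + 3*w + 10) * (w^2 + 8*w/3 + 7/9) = w^5 - 10*w^4/3 - 110*w^3/9 + 40*w^2/3 + 29*w + 70/9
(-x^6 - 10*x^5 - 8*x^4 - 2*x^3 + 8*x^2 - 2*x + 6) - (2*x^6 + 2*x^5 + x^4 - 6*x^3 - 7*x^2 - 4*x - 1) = -3*x^6 - 12*x^5 - 9*x^4 + 4*x^3 + 15*x^2 + 2*x + 7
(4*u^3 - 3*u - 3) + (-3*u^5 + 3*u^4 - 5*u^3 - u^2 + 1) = -3*u^5 + 3*u^4 - u^3 - u^2 - 3*u - 2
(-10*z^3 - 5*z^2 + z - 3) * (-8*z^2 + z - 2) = 80*z^5 + 30*z^4 + 7*z^3 + 35*z^2 - 5*z + 6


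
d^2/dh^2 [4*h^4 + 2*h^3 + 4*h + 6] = 12*h*(4*h + 1)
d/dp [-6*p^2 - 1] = -12*p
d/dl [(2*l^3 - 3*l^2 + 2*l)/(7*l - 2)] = (28*l^3 - 33*l^2 + 12*l - 4)/(49*l^2 - 28*l + 4)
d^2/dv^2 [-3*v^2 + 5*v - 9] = -6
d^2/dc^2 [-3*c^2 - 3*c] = -6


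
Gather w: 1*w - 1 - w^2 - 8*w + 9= -w^2 - 7*w + 8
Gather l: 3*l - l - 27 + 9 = 2*l - 18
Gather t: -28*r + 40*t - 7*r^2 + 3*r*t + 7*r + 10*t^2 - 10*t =-7*r^2 - 21*r + 10*t^2 + t*(3*r + 30)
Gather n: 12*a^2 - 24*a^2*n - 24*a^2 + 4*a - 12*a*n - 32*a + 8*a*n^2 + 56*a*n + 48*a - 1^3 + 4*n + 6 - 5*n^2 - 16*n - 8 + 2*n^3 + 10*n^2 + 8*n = -12*a^2 + 20*a + 2*n^3 + n^2*(8*a + 5) + n*(-24*a^2 + 44*a - 4) - 3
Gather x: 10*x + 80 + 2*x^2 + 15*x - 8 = 2*x^2 + 25*x + 72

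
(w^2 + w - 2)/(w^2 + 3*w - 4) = (w + 2)/(w + 4)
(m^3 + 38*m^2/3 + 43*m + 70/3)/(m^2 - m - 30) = (3*m^2 + 23*m + 14)/(3*(m - 6))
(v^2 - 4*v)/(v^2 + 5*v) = (v - 4)/(v + 5)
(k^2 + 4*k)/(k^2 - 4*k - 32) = k/(k - 8)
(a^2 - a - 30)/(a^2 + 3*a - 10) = (a - 6)/(a - 2)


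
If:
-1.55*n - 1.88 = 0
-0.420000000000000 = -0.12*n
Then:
No Solution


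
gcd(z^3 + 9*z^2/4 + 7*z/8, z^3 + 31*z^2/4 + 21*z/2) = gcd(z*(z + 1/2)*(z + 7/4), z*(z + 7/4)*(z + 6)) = z^2 + 7*z/4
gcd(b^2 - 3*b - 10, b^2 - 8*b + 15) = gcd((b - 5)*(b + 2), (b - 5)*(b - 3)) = b - 5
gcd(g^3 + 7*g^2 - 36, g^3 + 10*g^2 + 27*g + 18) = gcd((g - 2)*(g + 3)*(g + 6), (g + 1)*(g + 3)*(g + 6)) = g^2 + 9*g + 18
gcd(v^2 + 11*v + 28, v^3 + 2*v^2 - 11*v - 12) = v + 4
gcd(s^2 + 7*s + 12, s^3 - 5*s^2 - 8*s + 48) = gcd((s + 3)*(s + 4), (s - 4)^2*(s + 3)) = s + 3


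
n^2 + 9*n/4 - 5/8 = (n - 1/4)*(n + 5/2)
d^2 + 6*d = d*(d + 6)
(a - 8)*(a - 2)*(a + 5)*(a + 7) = a^4 + 2*a^3 - 69*a^2 - 158*a + 560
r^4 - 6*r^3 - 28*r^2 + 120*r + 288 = (r - 6)^2*(r + 2)*(r + 4)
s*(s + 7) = s^2 + 7*s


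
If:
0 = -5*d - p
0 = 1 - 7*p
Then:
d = -1/35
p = 1/7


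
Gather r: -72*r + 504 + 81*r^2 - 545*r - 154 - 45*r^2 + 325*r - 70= 36*r^2 - 292*r + 280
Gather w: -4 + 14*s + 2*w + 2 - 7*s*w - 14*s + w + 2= w*(3 - 7*s)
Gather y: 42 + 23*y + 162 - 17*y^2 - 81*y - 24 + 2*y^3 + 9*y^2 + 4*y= 2*y^3 - 8*y^2 - 54*y + 180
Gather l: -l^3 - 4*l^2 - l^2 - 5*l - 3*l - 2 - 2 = -l^3 - 5*l^2 - 8*l - 4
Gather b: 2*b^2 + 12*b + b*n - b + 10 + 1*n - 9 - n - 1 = 2*b^2 + b*(n + 11)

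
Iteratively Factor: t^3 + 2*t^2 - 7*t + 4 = (t - 1)*(t^2 + 3*t - 4) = (t - 1)^2*(t + 4)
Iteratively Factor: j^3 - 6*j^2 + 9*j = (j - 3)*(j^2 - 3*j) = j*(j - 3)*(j - 3)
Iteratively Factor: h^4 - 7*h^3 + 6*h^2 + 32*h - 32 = (h - 1)*(h^3 - 6*h^2 + 32) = (h - 1)*(h + 2)*(h^2 - 8*h + 16) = (h - 4)*(h - 1)*(h + 2)*(h - 4)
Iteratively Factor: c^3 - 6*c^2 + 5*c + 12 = (c - 4)*(c^2 - 2*c - 3) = (c - 4)*(c + 1)*(c - 3)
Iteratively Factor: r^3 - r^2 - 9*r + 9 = (r - 1)*(r^2 - 9) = (r - 1)*(r + 3)*(r - 3)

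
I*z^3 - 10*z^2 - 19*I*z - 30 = (z + 5*I)*(z + 6*I)*(I*z + 1)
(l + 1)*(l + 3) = l^2 + 4*l + 3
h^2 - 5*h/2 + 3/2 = (h - 3/2)*(h - 1)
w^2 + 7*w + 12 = (w + 3)*(w + 4)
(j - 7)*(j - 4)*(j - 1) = j^3 - 12*j^2 + 39*j - 28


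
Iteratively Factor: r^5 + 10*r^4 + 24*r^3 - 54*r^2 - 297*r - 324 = (r - 3)*(r^4 + 13*r^3 + 63*r^2 + 135*r + 108) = (r - 3)*(r + 4)*(r^3 + 9*r^2 + 27*r + 27) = (r - 3)*(r + 3)*(r + 4)*(r^2 + 6*r + 9) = (r - 3)*(r + 3)^2*(r + 4)*(r + 3)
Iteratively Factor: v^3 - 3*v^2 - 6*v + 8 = (v - 1)*(v^2 - 2*v - 8) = (v - 1)*(v + 2)*(v - 4)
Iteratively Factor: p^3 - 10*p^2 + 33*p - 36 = (p - 3)*(p^2 - 7*p + 12) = (p - 3)^2*(p - 4)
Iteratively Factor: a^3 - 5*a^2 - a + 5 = (a - 5)*(a^2 - 1) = (a - 5)*(a + 1)*(a - 1)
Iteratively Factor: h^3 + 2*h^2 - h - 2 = (h + 1)*(h^2 + h - 2) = (h - 1)*(h + 1)*(h + 2)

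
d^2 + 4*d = d*(d + 4)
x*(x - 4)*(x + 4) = x^3 - 16*x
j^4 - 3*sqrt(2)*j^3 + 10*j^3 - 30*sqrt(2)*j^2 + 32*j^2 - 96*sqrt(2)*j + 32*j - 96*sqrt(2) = (j + 2)*(j + 4)^2*(j - 3*sqrt(2))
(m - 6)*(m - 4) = m^2 - 10*m + 24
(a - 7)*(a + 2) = a^2 - 5*a - 14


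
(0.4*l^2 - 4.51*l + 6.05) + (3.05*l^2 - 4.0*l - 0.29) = 3.45*l^2 - 8.51*l + 5.76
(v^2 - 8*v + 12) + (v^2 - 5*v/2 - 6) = 2*v^2 - 21*v/2 + 6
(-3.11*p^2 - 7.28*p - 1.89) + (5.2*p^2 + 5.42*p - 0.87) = 2.09*p^2 - 1.86*p - 2.76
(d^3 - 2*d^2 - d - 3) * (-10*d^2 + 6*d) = -10*d^5 + 26*d^4 - 2*d^3 + 24*d^2 - 18*d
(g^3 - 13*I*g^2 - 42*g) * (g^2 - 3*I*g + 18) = g^5 - 16*I*g^4 - 63*g^3 - 108*I*g^2 - 756*g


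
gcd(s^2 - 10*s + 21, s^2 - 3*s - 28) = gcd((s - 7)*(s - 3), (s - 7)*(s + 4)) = s - 7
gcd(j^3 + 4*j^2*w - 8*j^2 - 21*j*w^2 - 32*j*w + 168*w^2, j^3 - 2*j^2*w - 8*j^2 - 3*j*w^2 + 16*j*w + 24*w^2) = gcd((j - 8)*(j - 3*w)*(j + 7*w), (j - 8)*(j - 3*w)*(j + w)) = -j^2 + 3*j*w + 8*j - 24*w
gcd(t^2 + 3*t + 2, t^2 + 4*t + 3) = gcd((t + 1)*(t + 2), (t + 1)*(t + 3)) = t + 1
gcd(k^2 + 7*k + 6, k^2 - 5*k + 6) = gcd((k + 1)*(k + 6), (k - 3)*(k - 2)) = 1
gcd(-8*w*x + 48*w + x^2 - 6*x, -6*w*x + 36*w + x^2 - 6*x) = x - 6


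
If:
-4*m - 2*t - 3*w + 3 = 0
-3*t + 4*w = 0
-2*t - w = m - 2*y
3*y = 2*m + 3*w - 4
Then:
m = 181/77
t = -116/77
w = -87/77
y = -69/77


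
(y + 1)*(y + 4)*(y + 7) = y^3 + 12*y^2 + 39*y + 28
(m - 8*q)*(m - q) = m^2 - 9*m*q + 8*q^2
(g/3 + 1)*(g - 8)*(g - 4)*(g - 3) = g^4/3 - 4*g^3 + 23*g^2/3 + 36*g - 96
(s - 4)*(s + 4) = s^2 - 16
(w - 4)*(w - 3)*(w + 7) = w^3 - 37*w + 84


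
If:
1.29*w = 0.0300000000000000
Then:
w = 0.02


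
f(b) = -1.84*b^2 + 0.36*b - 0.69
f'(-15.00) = 55.56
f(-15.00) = -420.09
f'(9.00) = -32.76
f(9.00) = -146.49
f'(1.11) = -3.72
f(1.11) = -2.56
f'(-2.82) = 10.74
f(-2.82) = -16.34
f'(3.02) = -10.75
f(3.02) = -16.38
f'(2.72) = -9.65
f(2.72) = -13.32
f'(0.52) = -1.55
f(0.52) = -1.00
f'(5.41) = -19.55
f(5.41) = -52.60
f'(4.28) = -15.39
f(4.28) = -32.86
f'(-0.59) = 2.53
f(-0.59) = -1.54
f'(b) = 0.36 - 3.68*b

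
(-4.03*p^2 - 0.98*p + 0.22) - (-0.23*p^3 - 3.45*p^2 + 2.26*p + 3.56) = 0.23*p^3 - 0.58*p^2 - 3.24*p - 3.34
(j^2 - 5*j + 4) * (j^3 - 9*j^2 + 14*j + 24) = j^5 - 14*j^4 + 63*j^3 - 82*j^2 - 64*j + 96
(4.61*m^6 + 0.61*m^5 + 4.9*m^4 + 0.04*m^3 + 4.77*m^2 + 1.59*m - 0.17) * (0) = 0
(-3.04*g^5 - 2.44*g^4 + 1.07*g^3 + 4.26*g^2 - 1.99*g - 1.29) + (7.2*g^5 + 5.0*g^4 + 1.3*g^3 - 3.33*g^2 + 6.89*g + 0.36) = 4.16*g^5 + 2.56*g^4 + 2.37*g^3 + 0.93*g^2 + 4.9*g - 0.93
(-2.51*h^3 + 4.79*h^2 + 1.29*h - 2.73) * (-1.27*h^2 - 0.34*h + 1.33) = 3.1877*h^5 - 5.2299*h^4 - 6.6052*h^3 + 9.3992*h^2 + 2.6439*h - 3.6309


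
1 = 1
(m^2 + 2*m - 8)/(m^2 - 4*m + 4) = (m + 4)/(m - 2)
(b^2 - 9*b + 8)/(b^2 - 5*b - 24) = (b - 1)/(b + 3)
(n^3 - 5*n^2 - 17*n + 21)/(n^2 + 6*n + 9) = (n^2 - 8*n + 7)/(n + 3)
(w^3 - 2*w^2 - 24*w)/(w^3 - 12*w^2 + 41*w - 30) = w*(w + 4)/(w^2 - 6*w + 5)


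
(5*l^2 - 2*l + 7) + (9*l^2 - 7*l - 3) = 14*l^2 - 9*l + 4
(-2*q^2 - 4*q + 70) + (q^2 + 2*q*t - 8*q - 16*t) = -q^2 + 2*q*t - 12*q - 16*t + 70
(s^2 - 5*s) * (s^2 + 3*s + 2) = s^4 - 2*s^3 - 13*s^2 - 10*s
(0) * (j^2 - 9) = 0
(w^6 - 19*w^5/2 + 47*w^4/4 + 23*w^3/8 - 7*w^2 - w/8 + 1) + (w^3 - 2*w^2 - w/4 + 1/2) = w^6 - 19*w^5/2 + 47*w^4/4 + 31*w^3/8 - 9*w^2 - 3*w/8 + 3/2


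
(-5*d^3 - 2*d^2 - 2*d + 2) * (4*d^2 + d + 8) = -20*d^5 - 13*d^4 - 50*d^3 - 10*d^2 - 14*d + 16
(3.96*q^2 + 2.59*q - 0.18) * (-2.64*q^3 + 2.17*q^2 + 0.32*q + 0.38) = -10.4544*q^5 + 1.7556*q^4 + 7.3627*q^3 + 1.943*q^2 + 0.9266*q - 0.0684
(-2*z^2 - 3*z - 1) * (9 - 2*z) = 4*z^3 - 12*z^2 - 25*z - 9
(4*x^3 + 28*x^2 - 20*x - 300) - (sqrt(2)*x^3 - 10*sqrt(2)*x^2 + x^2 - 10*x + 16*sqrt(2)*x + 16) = -sqrt(2)*x^3 + 4*x^3 + 10*sqrt(2)*x^2 + 27*x^2 - 16*sqrt(2)*x - 10*x - 316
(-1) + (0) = -1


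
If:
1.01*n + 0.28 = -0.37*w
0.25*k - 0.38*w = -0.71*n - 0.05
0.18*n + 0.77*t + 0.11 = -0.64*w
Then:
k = 2.56039603960396*w + 0.587326732673267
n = -0.366336633663366*w - 0.277227722772277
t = -0.745531696026746*w - 0.0780506622090781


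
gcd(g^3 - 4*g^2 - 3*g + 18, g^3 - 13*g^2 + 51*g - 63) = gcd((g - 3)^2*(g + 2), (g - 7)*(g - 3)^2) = g^2 - 6*g + 9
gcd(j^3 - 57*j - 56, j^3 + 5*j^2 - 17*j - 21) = j^2 + 8*j + 7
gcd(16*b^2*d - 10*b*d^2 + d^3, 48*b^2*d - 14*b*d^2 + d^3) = 8*b*d - d^2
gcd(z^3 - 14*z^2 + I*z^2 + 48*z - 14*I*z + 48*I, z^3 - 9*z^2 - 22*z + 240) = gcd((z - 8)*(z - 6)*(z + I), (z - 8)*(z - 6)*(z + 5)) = z^2 - 14*z + 48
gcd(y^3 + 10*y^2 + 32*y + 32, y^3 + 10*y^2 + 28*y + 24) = y + 2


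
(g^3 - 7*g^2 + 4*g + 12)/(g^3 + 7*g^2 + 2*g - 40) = (g^2 - 5*g - 6)/(g^2 + 9*g + 20)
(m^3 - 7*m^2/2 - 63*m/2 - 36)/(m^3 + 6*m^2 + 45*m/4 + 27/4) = 2*(m - 8)/(2*m + 3)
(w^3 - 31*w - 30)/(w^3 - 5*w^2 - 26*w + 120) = (w + 1)/(w - 4)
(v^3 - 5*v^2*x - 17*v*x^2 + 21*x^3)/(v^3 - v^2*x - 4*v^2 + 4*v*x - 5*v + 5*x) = (v^2 - 4*v*x - 21*x^2)/(v^2 - 4*v - 5)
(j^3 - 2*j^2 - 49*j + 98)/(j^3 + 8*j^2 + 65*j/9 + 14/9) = 9*(j^2 - 9*j + 14)/(9*j^2 + 9*j + 2)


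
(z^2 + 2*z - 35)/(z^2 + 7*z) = (z - 5)/z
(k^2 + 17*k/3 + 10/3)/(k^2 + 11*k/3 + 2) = (k + 5)/(k + 3)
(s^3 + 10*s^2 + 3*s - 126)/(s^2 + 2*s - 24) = (s^2 + 4*s - 21)/(s - 4)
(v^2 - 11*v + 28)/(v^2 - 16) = (v - 7)/(v + 4)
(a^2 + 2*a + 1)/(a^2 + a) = (a + 1)/a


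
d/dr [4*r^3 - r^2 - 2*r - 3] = 12*r^2 - 2*r - 2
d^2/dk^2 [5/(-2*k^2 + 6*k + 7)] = 20*(-2*k^2 + 6*k + 2*(2*k - 3)^2 + 7)/(-2*k^2 + 6*k + 7)^3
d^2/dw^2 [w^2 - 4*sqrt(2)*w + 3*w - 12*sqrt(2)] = 2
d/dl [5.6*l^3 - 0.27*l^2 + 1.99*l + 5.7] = 16.8*l^2 - 0.54*l + 1.99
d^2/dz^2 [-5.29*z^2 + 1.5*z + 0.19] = -10.5800000000000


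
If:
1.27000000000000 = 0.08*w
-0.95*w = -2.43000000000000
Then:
No Solution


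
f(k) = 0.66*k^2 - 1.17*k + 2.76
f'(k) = 1.32*k - 1.17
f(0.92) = 2.24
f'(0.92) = 0.04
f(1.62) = 2.60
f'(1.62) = 0.97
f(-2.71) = 10.78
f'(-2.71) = -4.75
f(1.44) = 2.44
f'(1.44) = 0.73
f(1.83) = 2.83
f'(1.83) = 1.25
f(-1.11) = 4.87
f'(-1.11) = -2.64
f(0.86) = 2.24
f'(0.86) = -0.03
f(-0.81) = 4.14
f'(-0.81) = -2.24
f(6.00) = 19.50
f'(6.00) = 6.75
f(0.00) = 2.76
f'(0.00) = -1.17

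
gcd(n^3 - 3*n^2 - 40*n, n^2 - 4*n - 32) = n - 8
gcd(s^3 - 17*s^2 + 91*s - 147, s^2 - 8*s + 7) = s - 7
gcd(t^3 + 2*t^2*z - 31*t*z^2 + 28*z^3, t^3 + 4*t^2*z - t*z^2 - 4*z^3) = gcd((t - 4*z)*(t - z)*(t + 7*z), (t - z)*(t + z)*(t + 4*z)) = -t + z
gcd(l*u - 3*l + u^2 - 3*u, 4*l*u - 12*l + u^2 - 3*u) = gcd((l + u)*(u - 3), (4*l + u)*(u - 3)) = u - 3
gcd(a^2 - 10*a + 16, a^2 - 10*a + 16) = a^2 - 10*a + 16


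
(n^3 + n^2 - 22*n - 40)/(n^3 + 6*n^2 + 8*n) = (n - 5)/n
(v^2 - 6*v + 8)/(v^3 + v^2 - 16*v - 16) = (v - 2)/(v^2 + 5*v + 4)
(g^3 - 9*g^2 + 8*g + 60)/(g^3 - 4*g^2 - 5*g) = (g^2 - 4*g - 12)/(g*(g + 1))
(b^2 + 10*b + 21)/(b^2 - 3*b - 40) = (b^2 + 10*b + 21)/(b^2 - 3*b - 40)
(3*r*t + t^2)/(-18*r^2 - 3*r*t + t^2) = -t/(6*r - t)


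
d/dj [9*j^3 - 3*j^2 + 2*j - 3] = 27*j^2 - 6*j + 2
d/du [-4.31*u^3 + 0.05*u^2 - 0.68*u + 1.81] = -12.93*u^2 + 0.1*u - 0.68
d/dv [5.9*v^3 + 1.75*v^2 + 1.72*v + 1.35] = 17.7*v^2 + 3.5*v + 1.72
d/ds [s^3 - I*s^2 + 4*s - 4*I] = 3*s^2 - 2*I*s + 4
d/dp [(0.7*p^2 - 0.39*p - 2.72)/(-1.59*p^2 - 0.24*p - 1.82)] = (-0.7881*p^2 - 11.1976*p + 0.0570000000000001)/(2.5281*p^4 + 0.7632*p^3 + 5.8452*p^2 + 0.8736*p + 3.3124)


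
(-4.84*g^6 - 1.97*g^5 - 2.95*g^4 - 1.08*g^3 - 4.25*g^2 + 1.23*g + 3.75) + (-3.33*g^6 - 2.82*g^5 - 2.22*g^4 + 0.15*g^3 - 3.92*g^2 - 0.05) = -8.17*g^6 - 4.79*g^5 - 5.17*g^4 - 0.93*g^3 - 8.17*g^2 + 1.23*g + 3.7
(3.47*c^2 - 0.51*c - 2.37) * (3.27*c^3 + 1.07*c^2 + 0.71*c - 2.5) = 11.3469*c^5 + 2.0452*c^4 - 5.8319*c^3 - 11.573*c^2 - 0.4077*c + 5.925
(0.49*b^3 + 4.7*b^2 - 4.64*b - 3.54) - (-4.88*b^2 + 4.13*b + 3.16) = 0.49*b^3 + 9.58*b^2 - 8.77*b - 6.7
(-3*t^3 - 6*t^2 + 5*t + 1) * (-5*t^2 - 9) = 15*t^5 + 30*t^4 + 2*t^3 + 49*t^2 - 45*t - 9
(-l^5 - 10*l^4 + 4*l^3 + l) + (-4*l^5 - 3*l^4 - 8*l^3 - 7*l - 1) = -5*l^5 - 13*l^4 - 4*l^3 - 6*l - 1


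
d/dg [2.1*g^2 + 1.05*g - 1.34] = 4.2*g + 1.05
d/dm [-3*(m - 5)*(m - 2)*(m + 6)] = -9*m^2 + 6*m + 96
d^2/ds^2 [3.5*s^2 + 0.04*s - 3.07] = 7.00000000000000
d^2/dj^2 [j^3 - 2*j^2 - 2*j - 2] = 6*j - 4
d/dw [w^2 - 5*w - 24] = 2*w - 5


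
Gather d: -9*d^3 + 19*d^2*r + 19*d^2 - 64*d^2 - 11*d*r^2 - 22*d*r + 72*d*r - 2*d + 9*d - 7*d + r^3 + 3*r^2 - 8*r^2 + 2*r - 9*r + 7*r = -9*d^3 + d^2*(19*r - 45) + d*(-11*r^2 + 50*r) + r^3 - 5*r^2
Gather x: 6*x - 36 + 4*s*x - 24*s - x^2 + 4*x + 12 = -24*s - x^2 + x*(4*s + 10) - 24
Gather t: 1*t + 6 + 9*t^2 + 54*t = 9*t^2 + 55*t + 6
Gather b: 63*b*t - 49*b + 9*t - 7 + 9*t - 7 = b*(63*t - 49) + 18*t - 14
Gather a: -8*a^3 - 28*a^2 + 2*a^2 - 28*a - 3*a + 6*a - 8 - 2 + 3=-8*a^3 - 26*a^2 - 25*a - 7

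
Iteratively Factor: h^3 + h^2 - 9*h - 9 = (h + 3)*(h^2 - 2*h - 3) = (h - 3)*(h + 3)*(h + 1)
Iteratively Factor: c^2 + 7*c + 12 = (c + 3)*(c + 4)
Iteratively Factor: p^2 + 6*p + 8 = (p + 4)*(p + 2)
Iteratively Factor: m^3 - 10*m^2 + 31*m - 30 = (m - 5)*(m^2 - 5*m + 6) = (m - 5)*(m - 2)*(m - 3)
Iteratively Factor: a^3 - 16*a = (a + 4)*(a^2 - 4*a) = a*(a + 4)*(a - 4)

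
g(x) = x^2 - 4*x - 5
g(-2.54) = 11.61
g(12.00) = 91.00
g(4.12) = -4.51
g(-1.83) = 5.67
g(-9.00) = 112.00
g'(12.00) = 20.00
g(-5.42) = 46.06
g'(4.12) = 4.24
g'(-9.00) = -22.00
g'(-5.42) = -14.84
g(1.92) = -8.99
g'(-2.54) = -9.08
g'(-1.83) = -7.66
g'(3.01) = 2.02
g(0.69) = -7.28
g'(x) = 2*x - 4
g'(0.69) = -2.62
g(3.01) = -7.98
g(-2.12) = 7.97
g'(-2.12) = -8.24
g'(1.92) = -0.16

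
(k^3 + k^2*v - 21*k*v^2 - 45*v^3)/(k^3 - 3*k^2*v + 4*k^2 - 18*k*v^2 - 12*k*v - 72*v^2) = (-k^2 + 2*k*v + 15*v^2)/(-k^2 + 6*k*v - 4*k + 24*v)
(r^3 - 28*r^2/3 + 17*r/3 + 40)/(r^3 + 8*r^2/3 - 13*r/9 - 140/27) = 9*(r^2 - 11*r + 24)/(9*r^2 + 9*r - 28)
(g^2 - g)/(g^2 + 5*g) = (g - 1)/(g + 5)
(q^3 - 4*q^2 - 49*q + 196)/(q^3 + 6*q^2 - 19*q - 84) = (q - 7)/(q + 3)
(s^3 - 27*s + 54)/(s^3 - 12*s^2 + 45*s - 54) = (s + 6)/(s - 6)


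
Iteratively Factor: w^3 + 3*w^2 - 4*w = (w + 4)*(w^2 - w) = w*(w + 4)*(w - 1)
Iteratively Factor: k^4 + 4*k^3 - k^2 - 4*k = (k + 4)*(k^3 - k) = k*(k + 4)*(k^2 - 1) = k*(k + 1)*(k + 4)*(k - 1)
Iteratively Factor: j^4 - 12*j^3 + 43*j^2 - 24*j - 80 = (j + 1)*(j^3 - 13*j^2 + 56*j - 80) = (j - 5)*(j + 1)*(j^2 - 8*j + 16) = (j - 5)*(j - 4)*(j + 1)*(j - 4)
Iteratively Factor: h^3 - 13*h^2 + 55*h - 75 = (h - 3)*(h^2 - 10*h + 25) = (h - 5)*(h - 3)*(h - 5)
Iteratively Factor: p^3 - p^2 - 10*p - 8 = (p + 1)*(p^2 - 2*p - 8) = (p + 1)*(p + 2)*(p - 4)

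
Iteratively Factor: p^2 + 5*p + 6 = (p + 2)*(p + 3)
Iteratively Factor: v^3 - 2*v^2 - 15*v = (v - 5)*(v^2 + 3*v) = (v - 5)*(v + 3)*(v)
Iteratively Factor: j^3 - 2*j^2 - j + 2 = (j - 2)*(j^2 - 1) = (j - 2)*(j + 1)*(j - 1)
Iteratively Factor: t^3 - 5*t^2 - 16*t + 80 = (t - 4)*(t^2 - t - 20) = (t - 5)*(t - 4)*(t + 4)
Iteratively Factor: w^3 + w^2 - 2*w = (w)*(w^2 + w - 2) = w*(w - 1)*(w + 2)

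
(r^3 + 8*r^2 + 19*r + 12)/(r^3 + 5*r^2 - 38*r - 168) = (r^2 + 4*r + 3)/(r^2 + r - 42)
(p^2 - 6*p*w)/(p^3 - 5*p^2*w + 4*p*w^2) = (p - 6*w)/(p^2 - 5*p*w + 4*w^2)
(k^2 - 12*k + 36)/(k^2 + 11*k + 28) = (k^2 - 12*k + 36)/(k^2 + 11*k + 28)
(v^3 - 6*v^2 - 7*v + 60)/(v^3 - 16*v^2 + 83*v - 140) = (v + 3)/(v - 7)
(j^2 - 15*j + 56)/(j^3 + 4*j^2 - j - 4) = (j^2 - 15*j + 56)/(j^3 + 4*j^2 - j - 4)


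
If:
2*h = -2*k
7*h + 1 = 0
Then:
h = -1/7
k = 1/7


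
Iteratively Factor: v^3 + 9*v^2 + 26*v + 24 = (v + 3)*(v^2 + 6*v + 8) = (v + 2)*(v + 3)*(v + 4)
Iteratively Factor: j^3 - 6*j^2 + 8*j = (j - 4)*(j^2 - 2*j) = j*(j - 4)*(j - 2)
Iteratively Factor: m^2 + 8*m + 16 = (m + 4)*(m + 4)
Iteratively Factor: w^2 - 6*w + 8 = (w - 4)*(w - 2)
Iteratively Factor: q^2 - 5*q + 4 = (q - 1)*(q - 4)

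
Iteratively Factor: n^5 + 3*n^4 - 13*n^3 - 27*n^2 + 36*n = (n - 1)*(n^4 + 4*n^3 - 9*n^2 - 36*n) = n*(n - 1)*(n^3 + 4*n^2 - 9*n - 36) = n*(n - 1)*(n + 4)*(n^2 - 9) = n*(n - 1)*(n + 3)*(n + 4)*(n - 3)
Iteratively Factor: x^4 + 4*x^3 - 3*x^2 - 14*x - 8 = (x + 1)*(x^3 + 3*x^2 - 6*x - 8) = (x - 2)*(x + 1)*(x^2 + 5*x + 4) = (x - 2)*(x + 1)*(x + 4)*(x + 1)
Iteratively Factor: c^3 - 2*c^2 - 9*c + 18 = (c - 2)*(c^2 - 9) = (c - 2)*(c + 3)*(c - 3)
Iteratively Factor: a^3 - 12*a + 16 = (a - 2)*(a^2 + 2*a - 8) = (a - 2)^2*(a + 4)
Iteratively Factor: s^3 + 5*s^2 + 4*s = (s + 4)*(s^2 + s) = s*(s + 4)*(s + 1)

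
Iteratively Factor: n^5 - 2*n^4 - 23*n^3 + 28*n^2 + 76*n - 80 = (n - 1)*(n^4 - n^3 - 24*n^2 + 4*n + 80) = (n - 5)*(n - 1)*(n^3 + 4*n^2 - 4*n - 16) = (n - 5)*(n - 1)*(n + 2)*(n^2 + 2*n - 8) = (n - 5)*(n - 2)*(n - 1)*(n + 2)*(n + 4)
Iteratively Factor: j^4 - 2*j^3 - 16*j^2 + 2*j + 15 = (j - 5)*(j^3 + 3*j^2 - j - 3) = (j - 5)*(j + 3)*(j^2 - 1) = (j - 5)*(j - 1)*(j + 3)*(j + 1)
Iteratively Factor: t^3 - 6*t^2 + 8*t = (t)*(t^2 - 6*t + 8) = t*(t - 4)*(t - 2)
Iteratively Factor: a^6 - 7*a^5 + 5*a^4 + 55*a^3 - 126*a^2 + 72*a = (a - 1)*(a^5 - 6*a^4 - a^3 + 54*a^2 - 72*a) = (a - 4)*(a - 1)*(a^4 - 2*a^3 - 9*a^2 + 18*a) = (a - 4)*(a - 3)*(a - 1)*(a^3 + a^2 - 6*a) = a*(a - 4)*(a - 3)*(a - 1)*(a^2 + a - 6) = a*(a - 4)*(a - 3)*(a - 1)*(a + 3)*(a - 2)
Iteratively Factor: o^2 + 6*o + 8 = (o + 2)*(o + 4)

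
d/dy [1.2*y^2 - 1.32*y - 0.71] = 2.4*y - 1.32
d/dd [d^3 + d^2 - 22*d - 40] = 3*d^2 + 2*d - 22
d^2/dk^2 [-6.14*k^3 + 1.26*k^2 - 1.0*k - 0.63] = 2.52 - 36.84*k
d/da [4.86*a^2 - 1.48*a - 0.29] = 9.72*a - 1.48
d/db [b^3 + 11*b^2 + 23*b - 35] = 3*b^2 + 22*b + 23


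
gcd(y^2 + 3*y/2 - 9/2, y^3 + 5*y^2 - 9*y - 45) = y + 3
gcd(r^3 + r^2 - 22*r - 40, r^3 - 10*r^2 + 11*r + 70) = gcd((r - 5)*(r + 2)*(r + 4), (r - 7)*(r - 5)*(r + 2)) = r^2 - 3*r - 10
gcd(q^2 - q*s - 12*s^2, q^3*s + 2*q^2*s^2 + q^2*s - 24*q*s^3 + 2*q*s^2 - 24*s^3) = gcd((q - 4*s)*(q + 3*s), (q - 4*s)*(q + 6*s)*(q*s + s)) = q - 4*s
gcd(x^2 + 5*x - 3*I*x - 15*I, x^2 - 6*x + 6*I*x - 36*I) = 1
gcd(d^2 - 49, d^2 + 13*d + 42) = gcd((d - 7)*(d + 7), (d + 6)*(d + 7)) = d + 7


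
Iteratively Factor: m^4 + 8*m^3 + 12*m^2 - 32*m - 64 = (m - 2)*(m^3 + 10*m^2 + 32*m + 32) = (m - 2)*(m + 2)*(m^2 + 8*m + 16) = (m - 2)*(m + 2)*(m + 4)*(m + 4)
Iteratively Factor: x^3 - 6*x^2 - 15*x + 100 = (x - 5)*(x^2 - x - 20) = (x - 5)*(x + 4)*(x - 5)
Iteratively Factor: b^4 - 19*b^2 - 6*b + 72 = (b + 3)*(b^3 - 3*b^2 - 10*b + 24) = (b - 2)*(b + 3)*(b^2 - b - 12) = (b - 2)*(b + 3)^2*(b - 4)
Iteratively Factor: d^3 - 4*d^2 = (d)*(d^2 - 4*d) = d*(d - 4)*(d)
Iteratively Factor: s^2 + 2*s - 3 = (s - 1)*(s + 3)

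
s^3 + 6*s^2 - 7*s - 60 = (s - 3)*(s + 4)*(s + 5)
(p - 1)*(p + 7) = p^2 + 6*p - 7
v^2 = v^2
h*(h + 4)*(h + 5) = h^3 + 9*h^2 + 20*h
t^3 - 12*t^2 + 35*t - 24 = (t - 8)*(t - 3)*(t - 1)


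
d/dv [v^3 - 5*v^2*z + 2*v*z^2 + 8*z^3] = 3*v^2 - 10*v*z + 2*z^2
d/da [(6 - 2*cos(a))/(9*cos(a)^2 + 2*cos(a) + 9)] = 6*(-3*cos(a)^2 + 18*cos(a) + 5)*sin(a)/(-9*sin(a)^2 + 2*cos(a) + 18)^2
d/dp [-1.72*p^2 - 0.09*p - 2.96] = -3.44*p - 0.09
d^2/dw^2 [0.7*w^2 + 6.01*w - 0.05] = 1.40000000000000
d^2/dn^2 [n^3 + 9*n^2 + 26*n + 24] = 6*n + 18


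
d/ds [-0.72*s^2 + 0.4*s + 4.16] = 0.4 - 1.44*s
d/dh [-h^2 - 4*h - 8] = -2*h - 4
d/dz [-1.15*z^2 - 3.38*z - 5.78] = -2.3*z - 3.38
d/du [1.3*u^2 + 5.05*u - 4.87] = 2.6*u + 5.05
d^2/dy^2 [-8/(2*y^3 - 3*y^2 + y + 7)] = 16*(3*(2*y - 1)*(2*y^3 - 3*y^2 + y + 7) - (6*y^2 - 6*y + 1)^2)/(2*y^3 - 3*y^2 + y + 7)^3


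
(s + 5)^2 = s^2 + 10*s + 25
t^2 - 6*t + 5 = (t - 5)*(t - 1)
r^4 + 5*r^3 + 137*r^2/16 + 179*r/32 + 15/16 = (r + 1/4)*(r + 5/4)*(r + 3/2)*(r + 2)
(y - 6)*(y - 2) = y^2 - 8*y + 12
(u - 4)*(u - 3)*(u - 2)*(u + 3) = u^4 - 6*u^3 - u^2 + 54*u - 72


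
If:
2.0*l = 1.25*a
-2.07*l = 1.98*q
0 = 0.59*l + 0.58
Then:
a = -1.57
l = -0.98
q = 1.03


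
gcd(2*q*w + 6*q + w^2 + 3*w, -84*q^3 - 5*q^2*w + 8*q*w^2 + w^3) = 1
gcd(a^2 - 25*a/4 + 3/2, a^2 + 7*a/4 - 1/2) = a - 1/4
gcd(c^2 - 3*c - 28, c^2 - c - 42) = c - 7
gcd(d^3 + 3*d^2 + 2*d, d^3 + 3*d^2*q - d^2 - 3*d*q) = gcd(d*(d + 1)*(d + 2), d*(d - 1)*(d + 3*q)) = d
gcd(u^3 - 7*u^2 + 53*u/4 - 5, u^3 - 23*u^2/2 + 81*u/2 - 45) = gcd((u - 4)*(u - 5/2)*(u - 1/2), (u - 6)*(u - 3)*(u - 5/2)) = u - 5/2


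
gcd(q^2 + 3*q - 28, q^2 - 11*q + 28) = q - 4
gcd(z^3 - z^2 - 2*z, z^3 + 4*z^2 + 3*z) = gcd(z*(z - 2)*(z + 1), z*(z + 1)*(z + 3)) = z^2 + z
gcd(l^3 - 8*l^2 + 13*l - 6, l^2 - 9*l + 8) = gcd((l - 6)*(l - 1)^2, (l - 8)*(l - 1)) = l - 1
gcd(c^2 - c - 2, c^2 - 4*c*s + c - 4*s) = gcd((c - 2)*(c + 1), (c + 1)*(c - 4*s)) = c + 1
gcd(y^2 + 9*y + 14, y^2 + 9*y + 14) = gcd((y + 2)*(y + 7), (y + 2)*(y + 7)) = y^2 + 9*y + 14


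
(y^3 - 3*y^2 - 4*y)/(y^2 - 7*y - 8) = y*(y - 4)/(y - 8)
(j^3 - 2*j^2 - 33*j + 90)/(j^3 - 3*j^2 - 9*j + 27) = (j^2 + j - 30)/(j^2 - 9)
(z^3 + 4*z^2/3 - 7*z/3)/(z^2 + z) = (3*z^2 + 4*z - 7)/(3*(z + 1))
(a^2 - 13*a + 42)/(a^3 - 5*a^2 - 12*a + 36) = (a - 7)/(a^2 + a - 6)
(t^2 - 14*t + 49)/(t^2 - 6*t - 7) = (t - 7)/(t + 1)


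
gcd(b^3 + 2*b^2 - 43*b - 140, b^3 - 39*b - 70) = b^2 - 2*b - 35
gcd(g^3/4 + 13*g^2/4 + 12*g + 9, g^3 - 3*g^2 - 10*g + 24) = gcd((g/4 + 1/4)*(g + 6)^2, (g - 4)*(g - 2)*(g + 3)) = 1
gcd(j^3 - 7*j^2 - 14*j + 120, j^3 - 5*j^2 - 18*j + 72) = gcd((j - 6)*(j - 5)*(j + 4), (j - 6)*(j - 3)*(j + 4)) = j^2 - 2*j - 24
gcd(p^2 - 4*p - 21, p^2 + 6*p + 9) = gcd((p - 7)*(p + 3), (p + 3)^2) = p + 3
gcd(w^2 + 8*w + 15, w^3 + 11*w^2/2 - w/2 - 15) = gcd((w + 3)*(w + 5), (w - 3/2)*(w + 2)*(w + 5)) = w + 5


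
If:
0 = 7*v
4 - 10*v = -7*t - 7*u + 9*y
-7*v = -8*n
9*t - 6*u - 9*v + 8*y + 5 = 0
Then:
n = 0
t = -2*y/105 - 59/105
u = 137*y/105 - 1/105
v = 0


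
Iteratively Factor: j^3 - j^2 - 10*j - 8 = (j - 4)*(j^2 + 3*j + 2) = (j - 4)*(j + 1)*(j + 2)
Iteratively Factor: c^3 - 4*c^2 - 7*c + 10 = (c - 1)*(c^2 - 3*c - 10) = (c - 1)*(c + 2)*(c - 5)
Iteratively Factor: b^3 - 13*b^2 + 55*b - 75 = (b - 3)*(b^2 - 10*b + 25) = (b - 5)*(b - 3)*(b - 5)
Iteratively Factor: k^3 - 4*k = (k + 2)*(k^2 - 2*k) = (k - 2)*(k + 2)*(k)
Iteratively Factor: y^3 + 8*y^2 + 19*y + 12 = (y + 3)*(y^2 + 5*y + 4) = (y + 3)*(y + 4)*(y + 1)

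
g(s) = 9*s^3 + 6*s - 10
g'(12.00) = 3894.00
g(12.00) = 15614.00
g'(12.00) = 3894.00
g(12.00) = 15614.00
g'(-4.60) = 577.32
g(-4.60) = -913.62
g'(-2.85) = 225.31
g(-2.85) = -235.44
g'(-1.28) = 50.24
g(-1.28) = -36.55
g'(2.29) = 147.59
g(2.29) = 111.82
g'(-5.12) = 713.79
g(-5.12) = -1248.68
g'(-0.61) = 16.05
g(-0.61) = -15.70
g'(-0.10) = 6.27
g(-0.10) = -10.61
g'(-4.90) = 654.27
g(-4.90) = -1098.24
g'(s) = 27*s^2 + 6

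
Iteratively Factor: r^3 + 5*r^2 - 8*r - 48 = (r + 4)*(r^2 + r - 12) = (r - 3)*(r + 4)*(r + 4)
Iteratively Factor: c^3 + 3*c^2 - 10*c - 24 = (c + 2)*(c^2 + c - 12) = (c + 2)*(c + 4)*(c - 3)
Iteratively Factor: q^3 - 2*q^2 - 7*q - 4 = (q - 4)*(q^2 + 2*q + 1) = (q - 4)*(q + 1)*(q + 1)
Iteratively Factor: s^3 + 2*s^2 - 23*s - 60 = (s + 3)*(s^2 - s - 20) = (s + 3)*(s + 4)*(s - 5)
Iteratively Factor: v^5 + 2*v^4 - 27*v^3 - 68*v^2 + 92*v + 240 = (v + 4)*(v^4 - 2*v^3 - 19*v^2 + 8*v + 60) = (v - 5)*(v + 4)*(v^3 + 3*v^2 - 4*v - 12) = (v - 5)*(v + 3)*(v + 4)*(v^2 - 4) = (v - 5)*(v + 2)*(v + 3)*(v + 4)*(v - 2)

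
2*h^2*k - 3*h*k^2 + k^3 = k*(-2*h + k)*(-h + k)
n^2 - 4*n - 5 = (n - 5)*(n + 1)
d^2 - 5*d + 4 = (d - 4)*(d - 1)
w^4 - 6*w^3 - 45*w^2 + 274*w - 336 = (w - 8)*(w - 3)*(w - 2)*(w + 7)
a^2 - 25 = (a - 5)*(a + 5)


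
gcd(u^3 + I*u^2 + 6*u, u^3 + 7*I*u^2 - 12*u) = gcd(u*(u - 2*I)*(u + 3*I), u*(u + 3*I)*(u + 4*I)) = u^2 + 3*I*u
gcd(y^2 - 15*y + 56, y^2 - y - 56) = y - 8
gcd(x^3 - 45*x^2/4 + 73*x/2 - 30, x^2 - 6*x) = x - 6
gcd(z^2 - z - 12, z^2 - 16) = z - 4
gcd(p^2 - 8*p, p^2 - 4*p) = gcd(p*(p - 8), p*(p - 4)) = p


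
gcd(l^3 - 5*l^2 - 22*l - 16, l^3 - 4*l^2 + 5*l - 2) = 1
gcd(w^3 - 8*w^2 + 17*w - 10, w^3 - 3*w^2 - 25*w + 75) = w - 5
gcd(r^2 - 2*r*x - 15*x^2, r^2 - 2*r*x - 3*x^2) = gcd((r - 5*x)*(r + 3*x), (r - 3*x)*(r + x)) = 1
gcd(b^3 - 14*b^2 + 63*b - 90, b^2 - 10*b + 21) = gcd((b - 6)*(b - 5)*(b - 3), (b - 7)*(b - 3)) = b - 3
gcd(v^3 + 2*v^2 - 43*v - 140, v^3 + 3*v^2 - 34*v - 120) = v^2 + 9*v + 20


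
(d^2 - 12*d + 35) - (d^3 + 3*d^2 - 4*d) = -d^3 - 2*d^2 - 8*d + 35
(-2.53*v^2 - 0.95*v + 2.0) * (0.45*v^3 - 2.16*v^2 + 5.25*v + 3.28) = -1.1385*v^5 + 5.0373*v^4 - 10.3305*v^3 - 17.6059*v^2 + 7.384*v + 6.56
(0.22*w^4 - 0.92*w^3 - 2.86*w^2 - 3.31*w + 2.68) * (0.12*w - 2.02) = 0.0264*w^5 - 0.5548*w^4 + 1.5152*w^3 + 5.38*w^2 + 7.0078*w - 5.4136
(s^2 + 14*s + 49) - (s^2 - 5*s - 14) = 19*s + 63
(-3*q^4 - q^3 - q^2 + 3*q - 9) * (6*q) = -18*q^5 - 6*q^4 - 6*q^3 + 18*q^2 - 54*q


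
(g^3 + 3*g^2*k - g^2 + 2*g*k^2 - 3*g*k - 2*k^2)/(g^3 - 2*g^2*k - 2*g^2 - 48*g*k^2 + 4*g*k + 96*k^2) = (g^3 + 3*g^2*k - g^2 + 2*g*k^2 - 3*g*k - 2*k^2)/(g^3 - 2*g^2*k - 2*g^2 - 48*g*k^2 + 4*g*k + 96*k^2)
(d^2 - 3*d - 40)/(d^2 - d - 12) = (-d^2 + 3*d + 40)/(-d^2 + d + 12)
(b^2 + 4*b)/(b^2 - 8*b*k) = (b + 4)/(b - 8*k)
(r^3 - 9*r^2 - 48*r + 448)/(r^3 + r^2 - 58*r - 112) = (r - 8)/(r + 2)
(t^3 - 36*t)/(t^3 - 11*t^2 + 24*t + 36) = t*(t + 6)/(t^2 - 5*t - 6)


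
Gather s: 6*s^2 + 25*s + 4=6*s^2 + 25*s + 4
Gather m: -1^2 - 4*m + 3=2 - 4*m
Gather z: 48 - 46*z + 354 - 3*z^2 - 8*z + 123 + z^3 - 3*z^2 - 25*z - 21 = z^3 - 6*z^2 - 79*z + 504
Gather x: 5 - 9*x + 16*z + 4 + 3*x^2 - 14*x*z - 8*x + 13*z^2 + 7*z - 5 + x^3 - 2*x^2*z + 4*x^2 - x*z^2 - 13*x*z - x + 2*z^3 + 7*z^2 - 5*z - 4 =x^3 + x^2*(7 - 2*z) + x*(-z^2 - 27*z - 18) + 2*z^3 + 20*z^2 + 18*z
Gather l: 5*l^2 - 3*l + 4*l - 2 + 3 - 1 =5*l^2 + l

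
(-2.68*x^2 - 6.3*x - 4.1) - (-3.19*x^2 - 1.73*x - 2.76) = 0.51*x^2 - 4.57*x - 1.34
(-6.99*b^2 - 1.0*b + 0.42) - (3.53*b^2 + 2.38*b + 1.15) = -10.52*b^2 - 3.38*b - 0.73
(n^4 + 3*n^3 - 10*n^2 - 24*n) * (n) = n^5 + 3*n^4 - 10*n^3 - 24*n^2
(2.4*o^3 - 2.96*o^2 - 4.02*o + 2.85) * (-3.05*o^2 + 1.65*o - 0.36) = -7.32*o^5 + 12.988*o^4 + 6.513*o^3 - 14.2599*o^2 + 6.1497*o - 1.026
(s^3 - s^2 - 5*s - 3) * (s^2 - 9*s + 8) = s^5 - 10*s^4 + 12*s^3 + 34*s^2 - 13*s - 24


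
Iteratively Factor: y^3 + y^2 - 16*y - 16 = (y + 1)*(y^2 - 16) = (y - 4)*(y + 1)*(y + 4)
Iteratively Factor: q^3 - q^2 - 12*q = (q - 4)*(q^2 + 3*q) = q*(q - 4)*(q + 3)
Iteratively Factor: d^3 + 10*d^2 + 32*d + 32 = (d + 4)*(d^2 + 6*d + 8) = (d + 4)^2*(d + 2)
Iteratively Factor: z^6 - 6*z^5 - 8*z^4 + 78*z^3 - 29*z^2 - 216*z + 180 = (z - 5)*(z^5 - z^4 - 13*z^3 + 13*z^2 + 36*z - 36) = (z - 5)*(z - 2)*(z^4 + z^3 - 11*z^2 - 9*z + 18) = (z - 5)*(z - 2)*(z + 2)*(z^3 - z^2 - 9*z + 9) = (z - 5)*(z - 2)*(z - 1)*(z + 2)*(z^2 - 9) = (z - 5)*(z - 2)*(z - 1)*(z + 2)*(z + 3)*(z - 3)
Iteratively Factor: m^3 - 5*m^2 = (m)*(m^2 - 5*m) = m*(m - 5)*(m)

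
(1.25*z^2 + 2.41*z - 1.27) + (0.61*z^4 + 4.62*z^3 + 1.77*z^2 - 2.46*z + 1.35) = 0.61*z^4 + 4.62*z^3 + 3.02*z^2 - 0.0499999999999998*z + 0.0800000000000001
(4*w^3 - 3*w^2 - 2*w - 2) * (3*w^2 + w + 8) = 12*w^5 - 5*w^4 + 23*w^3 - 32*w^2 - 18*w - 16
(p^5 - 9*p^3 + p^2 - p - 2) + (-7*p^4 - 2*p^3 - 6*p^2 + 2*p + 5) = p^5 - 7*p^4 - 11*p^3 - 5*p^2 + p + 3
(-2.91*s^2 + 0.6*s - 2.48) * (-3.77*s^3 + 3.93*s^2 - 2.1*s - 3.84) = 10.9707*s^5 - 13.6983*s^4 + 17.8186*s^3 + 0.168000000000001*s^2 + 2.904*s + 9.5232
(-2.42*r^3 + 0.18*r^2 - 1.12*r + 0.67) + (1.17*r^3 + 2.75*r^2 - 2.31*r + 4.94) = -1.25*r^3 + 2.93*r^2 - 3.43*r + 5.61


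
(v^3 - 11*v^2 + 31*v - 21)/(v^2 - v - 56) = (-v^3 + 11*v^2 - 31*v + 21)/(-v^2 + v + 56)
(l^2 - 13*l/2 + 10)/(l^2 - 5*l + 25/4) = 2*(l - 4)/(2*l - 5)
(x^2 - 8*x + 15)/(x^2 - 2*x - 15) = (x - 3)/(x + 3)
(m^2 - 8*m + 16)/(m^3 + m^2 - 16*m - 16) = (m - 4)/(m^2 + 5*m + 4)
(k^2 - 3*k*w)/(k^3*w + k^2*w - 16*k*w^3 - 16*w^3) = k*(k - 3*w)/(w*(k^3 + k^2 - 16*k*w^2 - 16*w^2))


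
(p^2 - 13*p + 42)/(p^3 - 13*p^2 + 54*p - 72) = (p - 7)/(p^2 - 7*p + 12)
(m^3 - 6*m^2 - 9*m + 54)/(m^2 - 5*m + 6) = (m^2 - 3*m - 18)/(m - 2)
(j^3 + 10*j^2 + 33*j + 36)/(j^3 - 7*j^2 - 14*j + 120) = (j^2 + 6*j + 9)/(j^2 - 11*j + 30)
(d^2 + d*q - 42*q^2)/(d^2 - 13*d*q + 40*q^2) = (d^2 + d*q - 42*q^2)/(d^2 - 13*d*q + 40*q^2)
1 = 1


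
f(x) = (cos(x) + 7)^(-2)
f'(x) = 2*sin(x)/(cos(x) + 7)^3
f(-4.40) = 0.02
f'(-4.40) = 0.01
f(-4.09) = 0.02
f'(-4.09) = 0.01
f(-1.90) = 0.02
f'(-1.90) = -0.01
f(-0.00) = 0.02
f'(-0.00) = 0.00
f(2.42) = 0.03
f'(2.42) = 0.01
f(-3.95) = 0.03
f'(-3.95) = 0.01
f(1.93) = 0.02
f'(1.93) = 0.01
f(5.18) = 0.02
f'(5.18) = -0.00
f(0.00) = 0.02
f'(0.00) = 0.00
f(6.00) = 0.02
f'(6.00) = 0.00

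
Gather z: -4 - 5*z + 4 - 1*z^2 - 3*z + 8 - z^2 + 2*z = -2*z^2 - 6*z + 8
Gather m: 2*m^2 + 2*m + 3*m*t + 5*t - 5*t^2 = 2*m^2 + m*(3*t + 2) - 5*t^2 + 5*t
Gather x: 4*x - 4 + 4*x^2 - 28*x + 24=4*x^2 - 24*x + 20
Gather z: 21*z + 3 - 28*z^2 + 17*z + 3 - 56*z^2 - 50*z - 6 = -84*z^2 - 12*z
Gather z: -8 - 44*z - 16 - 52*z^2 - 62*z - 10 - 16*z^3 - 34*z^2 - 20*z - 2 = -16*z^3 - 86*z^2 - 126*z - 36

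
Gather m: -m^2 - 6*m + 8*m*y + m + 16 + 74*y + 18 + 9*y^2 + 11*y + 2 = -m^2 + m*(8*y - 5) + 9*y^2 + 85*y + 36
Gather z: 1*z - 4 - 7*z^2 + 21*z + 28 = -7*z^2 + 22*z + 24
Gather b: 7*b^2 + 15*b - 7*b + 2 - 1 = 7*b^2 + 8*b + 1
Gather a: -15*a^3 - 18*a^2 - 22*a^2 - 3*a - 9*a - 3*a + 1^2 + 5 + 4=-15*a^3 - 40*a^2 - 15*a + 10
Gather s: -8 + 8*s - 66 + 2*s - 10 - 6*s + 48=4*s - 36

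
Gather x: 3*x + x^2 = x^2 + 3*x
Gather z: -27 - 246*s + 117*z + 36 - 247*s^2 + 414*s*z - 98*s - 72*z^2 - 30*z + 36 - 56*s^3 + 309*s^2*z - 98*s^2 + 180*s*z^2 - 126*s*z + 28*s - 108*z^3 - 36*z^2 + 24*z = -56*s^3 - 345*s^2 - 316*s - 108*z^3 + z^2*(180*s - 108) + z*(309*s^2 + 288*s + 111) + 45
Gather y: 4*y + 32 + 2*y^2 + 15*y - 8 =2*y^2 + 19*y + 24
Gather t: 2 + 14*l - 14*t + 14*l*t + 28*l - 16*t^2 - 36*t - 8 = 42*l - 16*t^2 + t*(14*l - 50) - 6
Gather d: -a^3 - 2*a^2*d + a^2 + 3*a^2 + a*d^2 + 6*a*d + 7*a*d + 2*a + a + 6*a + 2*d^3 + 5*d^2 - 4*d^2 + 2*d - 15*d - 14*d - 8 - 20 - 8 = -a^3 + 4*a^2 + 9*a + 2*d^3 + d^2*(a + 1) + d*(-2*a^2 + 13*a - 27) - 36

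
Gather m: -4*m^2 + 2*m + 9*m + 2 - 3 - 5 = -4*m^2 + 11*m - 6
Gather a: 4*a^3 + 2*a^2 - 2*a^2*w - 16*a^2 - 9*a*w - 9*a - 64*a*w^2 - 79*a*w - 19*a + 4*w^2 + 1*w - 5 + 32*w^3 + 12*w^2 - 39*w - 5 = 4*a^3 + a^2*(-2*w - 14) + a*(-64*w^2 - 88*w - 28) + 32*w^3 + 16*w^2 - 38*w - 10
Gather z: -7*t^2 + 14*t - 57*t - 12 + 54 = -7*t^2 - 43*t + 42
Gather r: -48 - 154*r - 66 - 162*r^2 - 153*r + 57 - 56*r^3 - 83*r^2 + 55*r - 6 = -56*r^3 - 245*r^2 - 252*r - 63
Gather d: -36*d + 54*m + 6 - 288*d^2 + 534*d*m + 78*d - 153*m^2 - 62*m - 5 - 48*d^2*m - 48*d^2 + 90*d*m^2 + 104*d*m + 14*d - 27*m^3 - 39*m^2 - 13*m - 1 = d^2*(-48*m - 336) + d*(90*m^2 + 638*m + 56) - 27*m^3 - 192*m^2 - 21*m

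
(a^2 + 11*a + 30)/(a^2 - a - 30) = (a + 6)/(a - 6)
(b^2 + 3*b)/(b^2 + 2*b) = (b + 3)/(b + 2)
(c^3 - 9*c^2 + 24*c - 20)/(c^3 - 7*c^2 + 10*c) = (c - 2)/c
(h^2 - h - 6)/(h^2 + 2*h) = (h - 3)/h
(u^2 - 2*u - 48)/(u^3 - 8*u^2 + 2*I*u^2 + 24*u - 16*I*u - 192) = (u + 6)/(u^2 + 2*I*u + 24)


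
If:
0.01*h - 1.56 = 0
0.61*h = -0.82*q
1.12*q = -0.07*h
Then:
No Solution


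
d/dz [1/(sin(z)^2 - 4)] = -2*sin(z)*cos(z)/(sin(z)^2 - 4)^2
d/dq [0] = 0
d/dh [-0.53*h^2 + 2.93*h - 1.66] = 2.93 - 1.06*h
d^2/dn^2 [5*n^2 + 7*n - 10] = 10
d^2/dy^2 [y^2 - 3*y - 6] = 2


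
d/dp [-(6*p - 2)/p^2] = 2*(3*p - 2)/p^3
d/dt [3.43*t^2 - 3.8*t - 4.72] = 6.86*t - 3.8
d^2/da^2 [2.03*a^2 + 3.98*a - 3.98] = 4.06000000000000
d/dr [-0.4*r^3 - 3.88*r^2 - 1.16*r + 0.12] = -1.2*r^2 - 7.76*r - 1.16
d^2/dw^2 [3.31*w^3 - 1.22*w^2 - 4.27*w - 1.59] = 19.86*w - 2.44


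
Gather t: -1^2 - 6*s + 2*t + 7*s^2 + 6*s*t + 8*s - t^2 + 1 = 7*s^2 + 2*s - t^2 + t*(6*s + 2)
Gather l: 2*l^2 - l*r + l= 2*l^2 + l*(1 - r)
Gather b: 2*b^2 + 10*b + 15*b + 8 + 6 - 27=2*b^2 + 25*b - 13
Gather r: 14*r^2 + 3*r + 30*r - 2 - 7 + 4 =14*r^2 + 33*r - 5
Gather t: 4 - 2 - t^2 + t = -t^2 + t + 2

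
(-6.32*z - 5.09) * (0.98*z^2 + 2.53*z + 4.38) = -6.1936*z^3 - 20.9778*z^2 - 40.5593*z - 22.2942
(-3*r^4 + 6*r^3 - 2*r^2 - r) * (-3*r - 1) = 9*r^5 - 15*r^4 + 5*r^2 + r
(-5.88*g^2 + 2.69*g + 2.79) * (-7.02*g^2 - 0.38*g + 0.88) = 41.2776*g^4 - 16.6494*g^3 - 25.7824*g^2 + 1.307*g + 2.4552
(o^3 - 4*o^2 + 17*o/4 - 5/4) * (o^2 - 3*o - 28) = o^5 - 7*o^4 - 47*o^3/4 + 98*o^2 - 461*o/4 + 35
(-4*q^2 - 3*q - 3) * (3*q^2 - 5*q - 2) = -12*q^4 + 11*q^3 + 14*q^2 + 21*q + 6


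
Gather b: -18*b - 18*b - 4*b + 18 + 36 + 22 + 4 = 80 - 40*b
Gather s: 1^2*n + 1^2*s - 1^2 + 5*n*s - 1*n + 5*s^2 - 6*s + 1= 5*s^2 + s*(5*n - 5)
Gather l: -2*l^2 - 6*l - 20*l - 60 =-2*l^2 - 26*l - 60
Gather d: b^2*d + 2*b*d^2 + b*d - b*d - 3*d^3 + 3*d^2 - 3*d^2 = b^2*d + 2*b*d^2 - 3*d^3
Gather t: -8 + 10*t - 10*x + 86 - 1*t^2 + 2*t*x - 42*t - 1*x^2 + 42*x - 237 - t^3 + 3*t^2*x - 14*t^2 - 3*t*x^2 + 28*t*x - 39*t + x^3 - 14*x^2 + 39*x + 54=-t^3 + t^2*(3*x - 15) + t*(-3*x^2 + 30*x - 71) + x^3 - 15*x^2 + 71*x - 105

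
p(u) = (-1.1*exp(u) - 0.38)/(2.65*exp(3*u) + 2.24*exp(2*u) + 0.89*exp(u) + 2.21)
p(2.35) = -0.00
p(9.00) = 0.00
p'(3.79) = 0.00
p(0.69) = -0.08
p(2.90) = -0.00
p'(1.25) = 0.05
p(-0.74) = -0.26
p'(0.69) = 0.12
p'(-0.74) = 0.02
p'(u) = (-1.1*exp(u) - 0.38)*(-7.95*exp(3*u) - 4.48*exp(2*u) - 0.89*exp(u))/(2.65*exp(3*u) + 2.24*exp(2*u) + 0.89*exp(u) + 2.21)^2 - 1.1*exp(u)/(2.65*exp(3*u) + 2.24*exp(2*u) + 0.89*exp(u) + 2.21) = (5.83*exp(3*u) + 5.485*exp(2*u) + 1.7024*exp(u) - 2.0928)*exp(u)/(7.0225*exp(6*u) + 11.872*exp(5*u) + 9.7346*exp(4*u) + 15.7002*exp(3*u) + 10.6929*exp(2*u) + 3.9338*exp(u) + 4.8841)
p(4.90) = -0.00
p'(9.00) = 0.00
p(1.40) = -0.02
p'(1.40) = 0.04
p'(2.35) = 0.01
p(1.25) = -0.03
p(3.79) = -0.00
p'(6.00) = 0.00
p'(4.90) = 0.00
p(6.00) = 0.00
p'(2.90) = 0.00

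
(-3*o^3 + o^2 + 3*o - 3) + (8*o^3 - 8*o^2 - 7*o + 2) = 5*o^3 - 7*o^2 - 4*o - 1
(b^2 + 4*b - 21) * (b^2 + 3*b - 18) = b^4 + 7*b^3 - 27*b^2 - 135*b + 378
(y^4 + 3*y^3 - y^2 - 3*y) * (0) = 0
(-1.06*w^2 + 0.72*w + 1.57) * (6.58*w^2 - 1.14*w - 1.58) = -6.9748*w^4 + 5.946*w^3 + 11.1846*w^2 - 2.9274*w - 2.4806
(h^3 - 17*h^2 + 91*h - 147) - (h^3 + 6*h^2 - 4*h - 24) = -23*h^2 + 95*h - 123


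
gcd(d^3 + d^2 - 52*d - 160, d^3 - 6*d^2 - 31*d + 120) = d^2 - 3*d - 40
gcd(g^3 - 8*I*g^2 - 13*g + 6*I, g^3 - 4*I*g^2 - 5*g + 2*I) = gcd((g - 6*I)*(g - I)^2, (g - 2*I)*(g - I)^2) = g^2 - 2*I*g - 1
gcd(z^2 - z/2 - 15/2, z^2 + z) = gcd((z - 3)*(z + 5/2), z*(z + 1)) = 1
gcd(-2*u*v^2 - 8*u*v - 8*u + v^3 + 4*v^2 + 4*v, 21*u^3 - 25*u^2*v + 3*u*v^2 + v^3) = 1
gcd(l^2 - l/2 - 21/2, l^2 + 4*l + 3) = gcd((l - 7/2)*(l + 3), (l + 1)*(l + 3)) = l + 3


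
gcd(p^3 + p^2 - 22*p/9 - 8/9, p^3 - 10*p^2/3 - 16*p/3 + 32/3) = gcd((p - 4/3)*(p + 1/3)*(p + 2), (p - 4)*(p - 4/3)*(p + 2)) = p^2 + 2*p/3 - 8/3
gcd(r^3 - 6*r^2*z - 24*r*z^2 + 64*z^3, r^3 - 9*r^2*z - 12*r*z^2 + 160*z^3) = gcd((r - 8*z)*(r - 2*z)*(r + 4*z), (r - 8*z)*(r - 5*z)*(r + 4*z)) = -r^2 + 4*r*z + 32*z^2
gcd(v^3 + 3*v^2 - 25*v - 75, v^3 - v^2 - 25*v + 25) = v^2 - 25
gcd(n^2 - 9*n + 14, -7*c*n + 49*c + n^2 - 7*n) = n - 7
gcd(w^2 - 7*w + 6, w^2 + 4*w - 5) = w - 1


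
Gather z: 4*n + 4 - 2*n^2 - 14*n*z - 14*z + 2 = -2*n^2 + 4*n + z*(-14*n - 14) + 6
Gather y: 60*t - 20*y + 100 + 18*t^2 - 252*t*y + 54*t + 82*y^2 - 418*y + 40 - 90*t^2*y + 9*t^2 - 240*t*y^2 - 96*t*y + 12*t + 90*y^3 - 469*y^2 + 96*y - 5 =27*t^2 + 126*t + 90*y^3 + y^2*(-240*t - 387) + y*(-90*t^2 - 348*t - 342) + 135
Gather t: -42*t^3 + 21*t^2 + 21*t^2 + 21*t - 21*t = -42*t^3 + 42*t^2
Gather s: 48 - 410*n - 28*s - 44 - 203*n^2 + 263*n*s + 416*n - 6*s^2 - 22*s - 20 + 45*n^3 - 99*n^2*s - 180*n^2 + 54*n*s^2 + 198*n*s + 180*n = 45*n^3 - 383*n^2 + 186*n + s^2*(54*n - 6) + s*(-99*n^2 + 461*n - 50) - 16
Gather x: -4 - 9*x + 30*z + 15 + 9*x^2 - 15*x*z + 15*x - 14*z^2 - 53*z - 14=9*x^2 + x*(6 - 15*z) - 14*z^2 - 23*z - 3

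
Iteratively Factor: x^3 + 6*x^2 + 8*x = (x + 2)*(x^2 + 4*x) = (x + 2)*(x + 4)*(x)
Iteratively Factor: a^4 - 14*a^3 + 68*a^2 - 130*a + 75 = (a - 5)*(a^3 - 9*a^2 + 23*a - 15) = (a - 5)*(a - 3)*(a^2 - 6*a + 5) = (a - 5)*(a - 3)*(a - 1)*(a - 5)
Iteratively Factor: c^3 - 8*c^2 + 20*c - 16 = (c - 4)*(c^2 - 4*c + 4) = (c - 4)*(c - 2)*(c - 2)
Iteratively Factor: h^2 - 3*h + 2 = (h - 1)*(h - 2)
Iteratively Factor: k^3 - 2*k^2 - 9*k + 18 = (k - 3)*(k^2 + k - 6) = (k - 3)*(k - 2)*(k + 3)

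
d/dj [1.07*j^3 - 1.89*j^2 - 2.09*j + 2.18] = 3.21*j^2 - 3.78*j - 2.09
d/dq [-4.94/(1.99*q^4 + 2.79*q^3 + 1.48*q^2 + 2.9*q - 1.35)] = (39.3224*q^3 + 41.3478*q^2 + 14.6224*q + 14.326)/(1.99*q^4 + 2.79*q^3 + 1.48*q^2 + 2.9*q - 1.35)^2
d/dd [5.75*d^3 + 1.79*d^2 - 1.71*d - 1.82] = 17.25*d^2 + 3.58*d - 1.71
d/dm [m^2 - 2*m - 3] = 2*m - 2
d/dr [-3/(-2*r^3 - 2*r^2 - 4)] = 3*r*(-3*r - 2)/(2*(r^3 + r^2 + 2)^2)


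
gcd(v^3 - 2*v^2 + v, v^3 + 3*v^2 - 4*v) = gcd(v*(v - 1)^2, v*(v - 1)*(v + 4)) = v^2 - v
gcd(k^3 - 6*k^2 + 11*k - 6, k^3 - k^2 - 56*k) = 1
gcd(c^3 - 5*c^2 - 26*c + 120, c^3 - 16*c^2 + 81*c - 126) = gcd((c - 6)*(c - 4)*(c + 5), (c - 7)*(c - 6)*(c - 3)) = c - 6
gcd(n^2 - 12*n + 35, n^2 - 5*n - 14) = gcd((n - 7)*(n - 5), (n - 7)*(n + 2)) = n - 7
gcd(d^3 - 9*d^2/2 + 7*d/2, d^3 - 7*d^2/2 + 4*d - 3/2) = d - 1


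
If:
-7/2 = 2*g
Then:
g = -7/4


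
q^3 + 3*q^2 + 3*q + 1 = (q + 1)^3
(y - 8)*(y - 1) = y^2 - 9*y + 8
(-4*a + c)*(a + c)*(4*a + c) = -16*a^3 - 16*a^2*c + a*c^2 + c^3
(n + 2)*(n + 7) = n^2 + 9*n + 14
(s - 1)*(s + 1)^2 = s^3 + s^2 - s - 1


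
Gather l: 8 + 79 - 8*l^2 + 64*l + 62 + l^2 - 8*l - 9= -7*l^2 + 56*l + 140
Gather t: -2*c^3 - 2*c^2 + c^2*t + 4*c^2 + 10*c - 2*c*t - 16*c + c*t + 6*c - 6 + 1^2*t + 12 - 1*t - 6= -2*c^3 + 2*c^2 + t*(c^2 - c)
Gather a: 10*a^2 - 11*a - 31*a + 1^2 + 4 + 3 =10*a^2 - 42*a + 8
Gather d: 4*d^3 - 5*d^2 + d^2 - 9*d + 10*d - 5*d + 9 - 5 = 4*d^3 - 4*d^2 - 4*d + 4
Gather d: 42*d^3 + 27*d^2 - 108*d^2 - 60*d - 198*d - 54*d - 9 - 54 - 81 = 42*d^3 - 81*d^2 - 312*d - 144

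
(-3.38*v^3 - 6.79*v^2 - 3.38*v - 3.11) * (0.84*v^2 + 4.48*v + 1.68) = -2.8392*v^5 - 20.846*v^4 - 38.9368*v^3 - 29.162*v^2 - 19.6112*v - 5.2248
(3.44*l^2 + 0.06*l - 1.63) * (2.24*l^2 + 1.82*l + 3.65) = 7.7056*l^4 + 6.3952*l^3 + 9.014*l^2 - 2.7476*l - 5.9495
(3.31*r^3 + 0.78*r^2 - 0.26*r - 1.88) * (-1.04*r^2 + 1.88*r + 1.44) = -3.4424*r^5 + 5.4116*r^4 + 6.5032*r^3 + 2.5896*r^2 - 3.9088*r - 2.7072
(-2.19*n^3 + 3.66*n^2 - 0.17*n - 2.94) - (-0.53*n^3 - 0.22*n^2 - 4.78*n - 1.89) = -1.66*n^3 + 3.88*n^2 + 4.61*n - 1.05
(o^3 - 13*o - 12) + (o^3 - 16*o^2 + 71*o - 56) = 2*o^3 - 16*o^2 + 58*o - 68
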